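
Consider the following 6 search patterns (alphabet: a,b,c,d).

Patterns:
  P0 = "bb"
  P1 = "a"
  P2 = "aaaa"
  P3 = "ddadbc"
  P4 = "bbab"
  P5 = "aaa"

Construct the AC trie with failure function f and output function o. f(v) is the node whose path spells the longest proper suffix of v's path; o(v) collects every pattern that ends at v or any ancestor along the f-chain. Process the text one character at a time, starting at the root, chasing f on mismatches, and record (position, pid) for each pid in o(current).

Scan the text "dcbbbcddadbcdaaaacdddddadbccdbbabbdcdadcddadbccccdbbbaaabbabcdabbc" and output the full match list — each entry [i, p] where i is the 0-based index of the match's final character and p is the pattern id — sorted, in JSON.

Construct AC machine:
Trie (insert patterns):
  0='ε' goto a→3 b→1 d→7
  1='b' goto b→2
  2='bb' goto a→13  [P0 ends]
  3='a' goto a→4  [P1 ends]
  4='aa' goto a→5
  5='aaa' goto a→6  [P5 ends]
  6='aaaa' goto ·  [P2 ends]
  7='d' goto d→8
  8='dd' goto a→9
  9='dda' goto d→10
  10='ddad' goto b→11
  11='ddadb' goto c→12
  12='ddadbc' goto ·  [P3 ends]
  13='bba' goto b→14
  14='bbab' goto ·  [P4 ends]

BFS fail/out derivation:
  n1('b'): parent n0 fail=0; on 'b' 0 → fail=0;  out ∅∪∅=∅
  n3('a'): parent n0 fail=0; on 'a' 0 → fail=0;  out {1}∪∅={1}
  n7('d'): parent n0 fail=0; on 'd' 0 → fail=0;  out ∅∪∅=∅
  n2('bb'): parent n1 fail=0; on 'b' 0 → fail=1;  out {0}∪∅={0}
  n4('aa'): parent n3 fail=0; on 'a' 0 → fail=3;  out ∅∪{1}={1}
  n8('dd'): parent n7 fail=0; on 'd' 0 → fail=7;  out ∅∪∅=∅
  n5('aaa'): parent n4 fail=3; on 'a' 3 → fail=4;  out {5}∪{1}={1,5}
  n9('dda'): parent n8 fail=7; on 'a' 7→0 → fail=3;  out ∅∪{1}={1}
  n13('bba'): parent n2 fail=1; on 'a' 1→0 → fail=3;  out ∅∪{1}={1}
  n6('aaaa'): parent n5 fail=4; on 'a' 4 → fail=5;  out {2}∪{1,5}={1,2,5}
  n10('ddad'): parent n9 fail=3; on 'd' 3→0 → fail=7;  out ∅∪∅=∅
  n14('bbab'): parent n13 fail=3; on 'b' 3→0 → fail=1;  out {4}∪∅={4}
  n11('ddadb'): parent n10 fail=7; on 'b' 7→0 → fail=1;  out ∅∪∅=∅
  n12('ddadbc'): parent n11 fail=1; on 'c' 1→0 → fail=0;  out {3}∪∅={3}

Run:
pos 0 'd': at 7
pos 1 'c': at 0 (via fail)
pos 2 'b': at 1
pos 3 'b': at 2  emit P0@[2:3]
pos 4 'b': at 2 (via fail)  emit P0@[3:4]
pos 5 'c': at 0 (via fail)
pos 6 'd': at 7
pos 7 'd': at 8
pos 8 'a': at 9  emit P1@[8:8]
pos 9 'd': at 10
pos 10 'b': at 11
pos 11 'c': at 12  emit P3@[6:11]
pos 12 'd': at 7 (via fail)
pos 13 'a': at 3 (via fail)  emit P1@[13:13]
pos 14 'a': at 4  emit P1@[14:14]
pos 15 'a': at 5  emit P1@[15:15],P5@[13:15]
pos 16 'a': at 6  emit P1@[16:16],P2@[13:16],P5@[14:16]
pos 17 'c': at 0 (via fail)
pos 18 'd': at 7
pos 19 'd': at 8
pos 20 'd': at 8 (via fail)
pos 21 'd': at 8 (via fail)
pos 22 'd': at 8 (via fail)
pos 23 'a': at 9  emit P1@[23:23]
pos 24 'd': at 10
pos 25 'b': at 11
pos 26 'c': at 12  emit P3@[21:26]
pos 27 'c': at 0 (via fail)
pos 28 'd': at 7
pos 29 'b': at 1 (via fail)
pos 30 'b': at 2  emit P0@[29:30]
pos 31 'a': at 13  emit P1@[31:31]
pos 32 'b': at 14  emit P4@[29:32]
pos 33 'b': at 2 (via fail)  emit P0@[32:33]
pos 34 'd': at 7 (via fail)
pos 35 'c': at 0 (via fail)
pos 36 'd': at 7
pos 37 'a': at 3 (via fail)  emit P1@[37:37]
pos 38 'd': at 7 (via fail)
pos 39 'c': at 0 (via fail)
pos 40 'd': at 7
pos 41 'd': at 8
pos 42 'a': at 9  emit P1@[42:42]
pos 43 'd': at 10
pos 44 'b': at 11
pos 45 'c': at 12  emit P3@[40:45]
pos 46 'c': at 0 (via fail)
pos 47 'c': at 0
pos 48 'c': at 0
pos 49 'd': at 7
pos 50 'b': at 1 (via fail)
pos 51 'b': at 2  emit P0@[50:51]
pos 52 'b': at 2 (via fail)  emit P0@[51:52]
pos 53 'a': at 13  emit P1@[53:53]
pos 54 'a': at 4 (via fail)  emit P1@[54:54]
pos 55 'a': at 5  emit P1@[55:55],P5@[53:55]
pos 56 'b': at 1 (via fail)
pos 57 'b': at 2  emit P0@[56:57]
pos 58 'a': at 13  emit P1@[58:58]
pos 59 'b': at 14  emit P4@[56:59]
pos 60 'c': at 0 (via fail)
pos 61 'd': at 7
pos 62 'a': at 3 (via fail)  emit P1@[62:62]
pos 63 'b': at 1 (via fail)
pos 64 'b': at 2  emit P0@[63:64]
pos 65 'c': at 0 (via fail)

All matches (sorted): [[3,0],[4,0],[8,1],[11,3],[13,1],[14,1],[15,1],[15,5],[16,1],[16,2],[16,5],[23,1],[26,3],[30,0],[31,1],[32,4],[33,0],[37,1],[42,1],[45,3],[51,0],[52,0],[53,1],[54,1],[55,1],[55,5],[57,0],[58,1],[59,4],[62,1],[64,0]]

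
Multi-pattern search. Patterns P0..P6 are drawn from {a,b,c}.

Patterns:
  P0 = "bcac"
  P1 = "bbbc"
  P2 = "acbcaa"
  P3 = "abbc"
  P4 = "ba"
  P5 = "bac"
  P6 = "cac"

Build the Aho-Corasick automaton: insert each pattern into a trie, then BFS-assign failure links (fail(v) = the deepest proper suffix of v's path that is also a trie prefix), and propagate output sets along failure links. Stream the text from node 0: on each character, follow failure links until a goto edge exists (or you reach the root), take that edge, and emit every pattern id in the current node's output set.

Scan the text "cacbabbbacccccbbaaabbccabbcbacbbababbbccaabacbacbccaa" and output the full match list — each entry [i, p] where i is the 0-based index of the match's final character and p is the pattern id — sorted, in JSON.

Build automaton:
Trie (insert patterns):
  n0 'ε': a→8 b→1 c→19
  n1 'b': a→17 b→5 c→2
  n2 'bc': a→3
  n3 'bca': c→4
  n4 'bcac': ·  [P0 ends]
  n5 'bb': b→6
  n6 'bbb': c→7
  n7 'bbbc': ·  [P1 ends]
  n8 'a': b→14 c→9
  n9 'ac': b→10
  n10 'acb': c→11
  n11 'acbc': a→12
  n12 'acbca': a→13
  n13 'acbcaa': ·  [P2 ends]
  n14 'ab': b→15
  n15 'abb': c→16
  n16 'abbc': ·  [P3 ends]
  n17 'ba': c→18  [P4 ends]
  n18 'bac': ·  [P5 ends]
  n19 'c': a→20
  n20 'ca': c→21
  n21 'cac': ·  [P6 ends]

Failure links (BFS by depth):
  n1('b'): parent n0 fail=0; on 'b' 0 → fail=0;  out ∅∪∅=∅
  n8('a'): parent n0 fail=0; on 'a' 0 → fail=0;  out ∅∪∅=∅
  n19('c'): parent n0 fail=0; on 'c' 0 → fail=0;  out ∅∪∅=∅
  n2('bc'): parent n1 fail=0; on 'c' 0 → fail=19;  out ∅∪∅=∅
  n5('bb'): parent n1 fail=0; on 'b' 0 → fail=1;  out ∅∪∅=∅
  n9('ac'): parent n8 fail=0; on 'c' 0 → fail=19;  out ∅∪∅=∅
  n14('ab'): parent n8 fail=0; on 'b' 0 → fail=1;  out ∅∪∅=∅
  n17('ba'): parent n1 fail=0; on 'a' 0 → fail=8;  out {4}∪∅={4}
  n20('ca'): parent n19 fail=0; on 'a' 0 → fail=8;  out ∅∪∅=∅
  n3('bca'): parent n2 fail=19; on 'a' 19 → fail=20;  out ∅∪∅=∅
  n6('bbb'): parent n5 fail=1; on 'b' 1 → fail=5;  out ∅∪∅=∅
  n10('acb'): parent n9 fail=19; on 'b' 19→0 → fail=1;  out ∅∪∅=∅
  n15('abb'): parent n14 fail=1; on 'b' 1 → fail=5;  out ∅∪∅=∅
  n18('bac'): parent n17 fail=8; on 'c' 8 → fail=9;  out {5}∪∅={5}
  n21('cac'): parent n20 fail=8; on 'c' 8 → fail=9;  out {6}∪∅={6}
  n4('bcac'): parent n3 fail=20; on 'c' 20 → fail=21;  out {0}∪{6}={0,6}
  n7('bbbc'): parent n6 fail=5; on 'c' 5→1 → fail=2;  out {1}∪∅={1}
  n11('acbc'): parent n10 fail=1; on 'c' 1 → fail=2;  out ∅∪∅=∅
  n16('abbc'): parent n15 fail=5; on 'c' 5→1 → fail=2;  out {3}∪∅={3}
  n12('acbca'): parent n11 fail=2; on 'a' 2 → fail=3;  out ∅∪∅=∅
  n13('acbcaa'): parent n12 fail=3; on 'a' 3→20→8→0 → fail=8;  out {2}∪∅={2}

Text stream:
pos 0 'c': at 19
pos 1 'a': at 20
pos 2 'c': at 21  emit P6@[0:2]
pos 3 'b': at 10 ·f
pos 4 'a': at 17 ·f  emit P4@[3:4]
pos 5 'b': at 14 ·f
pos 6 'b': at 15
pos 7 'b': at 6 ·f
pos 8 'a': at 17 ·f  emit P4@[7:8]
pos 9 'c': at 18  emit P5@[7:9]
pos 10 'c': at 19 ·f
pos 11 'c': at 19 ·f
pos 12 'c': at 19 ·f
pos 13 'c': at 19 ·f
pos 14 'b': at 1 ·f
pos 15 'b': at 5
pos 16 'a': at 17 ·f  emit P4@[15:16]
pos 17 'a': at 8 ·f
pos 18 'a': at 8 ·f
pos 19 'b': at 14
pos 20 'b': at 15
pos 21 'c': at 16  emit P3@[18:21]
pos 22 'c': at 19 ·f
pos 23 'a': at 20
pos 24 'b': at 14 ·f
pos 25 'b': at 15
pos 26 'c': at 16  emit P3@[23:26]
pos 27 'b': at 1 ·f
pos 28 'a': at 17  emit P4@[27:28]
pos 29 'c': at 18  emit P5@[27:29]
pos 30 'b': at 10 ·f
pos 31 'b': at 5 ·f
pos 32 'a': at 17 ·f  emit P4@[31:32]
pos 33 'b': at 14 ·f
pos 34 'a': at 17 ·f  emit P4@[33:34]
pos 35 'b': at 14 ·f
pos 36 'b': at 15
pos 37 'b': at 6 ·f
pos 38 'c': at 7  emit P1@[35:38]
pos 39 'c': at 19 ·f
pos 40 'a': at 20
pos 41 'a': at 8 ·f
pos 42 'b': at 14
pos 43 'a': at 17 ·f  emit P4@[42:43]
pos 44 'c': at 18  emit P5@[42:44]
pos 45 'b': at 10 ·f
pos 46 'a': at 17 ·f  emit P4@[45:46]
pos 47 'c': at 18  emit P5@[45:47]
pos 48 'b': at 10 ·f
pos 49 'c': at 11
pos 50 'c': at 19 ·f
pos 51 'a': at 20
pos 52 'a': at 8 ·f

Matches: [[2,6],[4,4],[8,4],[9,5],[16,4],[21,3],[26,3],[28,4],[29,5],[32,4],[34,4],[38,1],[43,4],[44,5],[46,4],[47,5]]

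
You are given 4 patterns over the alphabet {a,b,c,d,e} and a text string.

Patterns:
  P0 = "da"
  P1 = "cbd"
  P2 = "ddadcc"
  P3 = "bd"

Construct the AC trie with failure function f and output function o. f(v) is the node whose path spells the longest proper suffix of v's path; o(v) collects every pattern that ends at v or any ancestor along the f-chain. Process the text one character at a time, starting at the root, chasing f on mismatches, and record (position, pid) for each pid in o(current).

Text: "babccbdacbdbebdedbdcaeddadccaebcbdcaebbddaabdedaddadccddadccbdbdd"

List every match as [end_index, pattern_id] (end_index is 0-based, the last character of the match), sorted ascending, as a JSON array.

Build:
Trie nodes:
  n0 'ε': b→11 c→3 d→1
  n1 'd': a→2 d→6
  n2 'da': ·  ←P0
  n3 'c': b→4
  n4 'cb': d→5
  n5 'cbd': ·  ←P1
  n6 'dd': a→7
  n7 'dda': d→8
  n8 'ddad': c→9
  n9 'ddadc': c→10
  n10 'ddadcc': ·  ←P2
  n11 'b': d→12
  n12 'bd': ·  ←P3

BFS fail/out derivation:
  fail(1) 'd': from fail(0)=0 chase 'd': 0 ⇒ 0;  out=∅∪out(0)=∅
  fail(3) 'c': from fail(0)=0 chase 'c': 0 ⇒ 0;  out=∅∪out(0)=∅
  fail(11) 'b': from fail(0)=0 chase 'b': 0 ⇒ 0;  out=∅∪out(0)=∅
  fail(2) 'da': from fail(1)=0 chase 'a': 0 ⇒ 0;  out={0}∪out(0)={0}
  fail(4) 'cb': from fail(3)=0 chase 'b': 0 ⇒ 11;  out=∅∪out(11)=∅
  fail(6) 'dd': from fail(1)=0 chase 'd': 0 ⇒ 1;  out=∅∪out(1)=∅
  fail(12) 'bd': from fail(11)=0 chase 'd': 0 ⇒ 1;  out={3}∪out(1)={3}
  fail(5) 'cbd': from fail(4)=11 chase 'd': 11 ⇒ 12;  out={1}∪out(12)={1,3}
  fail(7) 'dda': from fail(6)=1 chase 'a': 1 ⇒ 2;  out=∅∪out(2)={0}
  fail(8) 'ddad': from fail(7)=2 chase 'd': 2→0 ⇒ 1;  out=∅∪out(1)=∅
  fail(9) 'ddadc': from fail(8)=1 chase 'c': 1→0 ⇒ 3;  out=∅∪out(3)=∅
  fail(10) 'ddadcc': from fail(9)=3 chase 'c': 3→0 ⇒ 3;  out={2}∪out(3)={2}

Run:
[0] read 'b'  n0⇒n11
[1] read 'a'  n11⇒n0 (via fail)
[2] read 'b'  n0⇒n11
[3] read 'c'  n11⇒n3 (via fail)
[4] read 'c'  n3⇒n3 (via fail)
[5] read 'b'  n3⇒n4
[6] read 'd'  n4⇒n5  → match P1@[4:6],P3@[5:6]
[7] read 'a'  n5⇒n2 (via fail)  → match P0@[6:7]
[8] read 'c'  n2⇒n3 (via fail)
[9] read 'b'  n3⇒n4
[10] read 'd'  n4⇒n5  → match P1@[8:10],P3@[9:10]
[11] read 'b'  n5⇒n11 (via fail)
[12] read 'e'  n11⇒n0 (via fail)
[13] read 'b'  n0⇒n11
[14] read 'd'  n11⇒n12  → match P3@[13:14]
[15] read 'e'  n12⇒n0 (via fail)
[16] read 'd'  n0⇒n1
[17] read 'b'  n1⇒n11 (via fail)
[18] read 'd'  n11⇒n12  → match P3@[17:18]
[19] read 'c'  n12⇒n3 (via fail)
[20] read 'a'  n3⇒n0 (via fail)
[21] read 'e'  n0⇒n0
[22] read 'd'  n0⇒n1
[23] read 'd'  n1⇒n6
[24] read 'a'  n6⇒n7  → match P0@[23:24]
[25] read 'd'  n7⇒n8
[26] read 'c'  n8⇒n9
[27] read 'c'  n9⇒n10  → match P2@[22:27]
[28] read 'a'  n10⇒n0 (via fail)
[29] read 'e'  n0⇒n0
[30] read 'b'  n0⇒n11
[31] read 'c'  n11⇒n3 (via fail)
[32] read 'b'  n3⇒n4
[33] read 'd'  n4⇒n5  → match P1@[31:33],P3@[32:33]
[34] read 'c'  n5⇒n3 (via fail)
[35] read 'a'  n3⇒n0 (via fail)
[36] read 'e'  n0⇒n0
[37] read 'b'  n0⇒n11
[38] read 'b'  n11⇒n11 (via fail)
[39] read 'd'  n11⇒n12  → match P3@[38:39]
[40] read 'd'  n12⇒n6 (via fail)
[41] read 'a'  n6⇒n7  → match P0@[40:41]
[42] read 'a'  n7⇒n0 (via fail)
[43] read 'b'  n0⇒n11
[44] read 'd'  n11⇒n12  → match P3@[43:44]
[45] read 'e'  n12⇒n0 (via fail)
[46] read 'd'  n0⇒n1
[47] read 'a'  n1⇒n2  → match P0@[46:47]
[48] read 'd'  n2⇒n1 (via fail)
[49] read 'd'  n1⇒n6
[50] read 'a'  n6⇒n7  → match P0@[49:50]
[51] read 'd'  n7⇒n8
[52] read 'c'  n8⇒n9
[53] read 'c'  n9⇒n10  → match P2@[48:53]
[54] read 'd'  n10⇒n1 (via fail)
[55] read 'd'  n1⇒n6
[56] read 'a'  n6⇒n7  → match P0@[55:56]
[57] read 'd'  n7⇒n8
[58] read 'c'  n8⇒n9
[59] read 'c'  n9⇒n10  → match P2@[54:59]
[60] read 'b'  n10⇒n4 (via fail)
[61] read 'd'  n4⇒n5  → match P1@[59:61],P3@[60:61]
[62] read 'b'  n5⇒n11 (via fail)
[63] read 'd'  n11⇒n12  → match P3@[62:63]
[64] read 'd'  n12⇒n6 (via fail)

Result: [[6,1],[6,3],[7,0],[10,1],[10,3],[14,3],[18,3],[24,0],[27,2],[33,1],[33,3],[39,3],[41,0],[44,3],[47,0],[50,0],[53,2],[56,0],[59,2],[61,1],[61,3],[63,3]]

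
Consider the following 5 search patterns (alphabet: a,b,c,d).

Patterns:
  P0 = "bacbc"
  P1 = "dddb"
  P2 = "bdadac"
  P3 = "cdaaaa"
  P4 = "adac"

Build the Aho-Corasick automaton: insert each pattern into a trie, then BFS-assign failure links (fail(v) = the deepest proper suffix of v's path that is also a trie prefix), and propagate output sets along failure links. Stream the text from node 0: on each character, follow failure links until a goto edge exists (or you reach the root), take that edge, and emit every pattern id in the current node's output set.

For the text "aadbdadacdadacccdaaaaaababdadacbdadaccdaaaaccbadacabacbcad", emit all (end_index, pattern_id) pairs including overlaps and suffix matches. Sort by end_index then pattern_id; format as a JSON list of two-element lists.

Construct AC machine:
Trie nodes:
  0='ε' goto a→21 b→1 c→15 d→6
  1='b' goto a→2 d→10
  2='ba' goto c→3
  3='bac' goto b→4
  4='bacb' goto c→5
  5='bacbc' goto ·  ←P0
  6='d' goto d→7
  7='dd' goto d→8
  8='ddd' goto b→9
  9='dddb' goto ·  ←P1
  10='bd' goto a→11
  11='bda' goto d→12
  12='bdad' goto a→13
  13='bdada' goto c→14
  14='bdadac' goto ·  ←P2
  15='c' goto d→16
  16='cd' goto a→17
  17='cda' goto a→18
  18='cdaa' goto a→19
  19='cdaaa' goto a→20
  20='cdaaaa' goto ·  ←P3
  21='a' goto d→22
  22='ad' goto a→23
  23='ada' goto c→24
  24='adac' goto ·  ←P4

Failure links (BFS by depth):
  n1('b'): parent n0 fail=0; on 'b' 0 → fail=0;  out ∅∪∅=∅
  n6('d'): parent n0 fail=0; on 'd' 0 → fail=0;  out ∅∪∅=∅
  n15('c'): parent n0 fail=0; on 'c' 0 → fail=0;  out ∅∪∅=∅
  n21('a'): parent n0 fail=0; on 'a' 0 → fail=0;  out ∅∪∅=∅
  n2('ba'): parent n1 fail=0; on 'a' 0 → fail=21;  out ∅∪∅=∅
  n7('dd'): parent n6 fail=0; on 'd' 0 → fail=6;  out ∅∪∅=∅
  n10('bd'): parent n1 fail=0; on 'd' 0 → fail=6;  out ∅∪∅=∅
  n16('cd'): parent n15 fail=0; on 'd' 0 → fail=6;  out ∅∪∅=∅
  n22('ad'): parent n21 fail=0; on 'd' 0 → fail=6;  out ∅∪∅=∅
  n3('bac'): parent n2 fail=21; on 'c' 21→0 → fail=15;  out ∅∪∅=∅
  n8('ddd'): parent n7 fail=6; on 'd' 6 → fail=7;  out ∅∪∅=∅
  n11('bda'): parent n10 fail=6; on 'a' 6→0 → fail=21;  out ∅∪∅=∅
  n17('cda'): parent n16 fail=6; on 'a' 6→0 → fail=21;  out ∅∪∅=∅
  n23('ada'): parent n22 fail=6; on 'a' 6→0 → fail=21;  out ∅∪∅=∅
  n4('bacb'): parent n3 fail=15; on 'b' 15→0 → fail=1;  out ∅∪∅=∅
  n9('dddb'): parent n8 fail=7; on 'b' 7→6→0 → fail=1;  out {1}∪∅={1}
  n12('bdad'): parent n11 fail=21; on 'd' 21 → fail=22;  out ∅∪∅=∅
  n18('cdaa'): parent n17 fail=21; on 'a' 21→0 → fail=21;  out ∅∪∅=∅
  n24('adac'): parent n23 fail=21; on 'c' 21→0 → fail=15;  out {4}∪∅={4}
  n5('bacbc'): parent n4 fail=1; on 'c' 1→0 → fail=15;  out {0}∪∅={0}
  n13('bdada'): parent n12 fail=22; on 'a' 22 → fail=23;  out ∅∪∅=∅
  n19('cdaaa'): parent n18 fail=21; on 'a' 21→0 → fail=21;  out ∅∪∅=∅
  n14('bdadac'): parent n13 fail=23; on 'c' 23 → fail=24;  out {2}∪{4}={2,4}
  n20('cdaaaa'): parent n19 fail=21; on 'a' 21→0 → fail=21;  out {3}∪∅={3}

Text stream:
pos 0 'a': at 21
pos 1 'a': at 21 (via fail)
pos 2 'd': at 22
pos 3 'b': at 1 (via fail)
pos 4 'd': at 10
pos 5 'a': at 11
pos 6 'd': at 12
pos 7 'a': at 13
pos 8 'c': at 14  ** P2@[3:8],P4@[5:8]
pos 9 'd': at 16 (via fail)
pos 10 'a': at 17
pos 11 'd': at 22 (via fail)
pos 12 'a': at 23
pos 13 'c': at 24  ** P4@[10:13]
pos 14 'c': at 15 (via fail)
pos 15 'c': at 15 (via fail)
pos 16 'd': at 16
pos 17 'a': at 17
pos 18 'a': at 18
pos 19 'a': at 19
pos 20 'a': at 20  ** P3@[15:20]
pos 21 'a': at 21 (via fail)
pos 22 'a': at 21 (via fail)
pos 23 'b': at 1 (via fail)
pos 24 'a': at 2
pos 25 'b': at 1 (via fail)
pos 26 'd': at 10
pos 27 'a': at 11
pos 28 'd': at 12
pos 29 'a': at 13
pos 30 'c': at 14  ** P2@[25:30],P4@[27:30]
pos 31 'b': at 1 (via fail)
pos 32 'd': at 10
pos 33 'a': at 11
pos 34 'd': at 12
pos 35 'a': at 13
pos 36 'c': at 14  ** P2@[31:36],P4@[33:36]
pos 37 'c': at 15 (via fail)
pos 38 'd': at 16
pos 39 'a': at 17
pos 40 'a': at 18
pos 41 'a': at 19
pos 42 'a': at 20  ** P3@[37:42]
pos 43 'c': at 15 (via fail)
pos 44 'c': at 15 (via fail)
pos 45 'b': at 1 (via fail)
pos 46 'a': at 2
pos 47 'd': at 22 (via fail)
pos 48 'a': at 23
pos 49 'c': at 24  ** P4@[46:49]
pos 50 'a': at 21 (via fail)
pos 51 'b': at 1 (via fail)
pos 52 'a': at 2
pos 53 'c': at 3
pos 54 'b': at 4
pos 55 'c': at 5  ** P0@[51:55]
pos 56 'a': at 21 (via fail)
pos 57 'd': at 22

Result: [[8,2],[8,4],[13,4],[20,3],[30,2],[30,4],[36,2],[36,4],[42,3],[49,4],[55,0]]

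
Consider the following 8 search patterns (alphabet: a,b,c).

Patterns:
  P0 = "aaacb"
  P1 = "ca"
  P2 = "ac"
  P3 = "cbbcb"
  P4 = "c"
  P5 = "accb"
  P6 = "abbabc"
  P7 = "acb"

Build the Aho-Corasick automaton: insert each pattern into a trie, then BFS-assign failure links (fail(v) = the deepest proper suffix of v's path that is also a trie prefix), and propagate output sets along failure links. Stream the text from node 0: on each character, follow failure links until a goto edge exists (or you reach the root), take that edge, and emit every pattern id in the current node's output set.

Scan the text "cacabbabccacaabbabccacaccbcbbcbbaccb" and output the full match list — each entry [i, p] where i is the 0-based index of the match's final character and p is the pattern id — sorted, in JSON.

Construct AC machine:
Trie nodes:
  n0 'ε': a→1 c→6
  n1 'a': a→2 b→15 c→8
  n2 'aa': a→3
  n3 'aaa': c→4
  n4 'aaac': b→5
  n5 'aaacb': ·  ←P0
  n6 'c': a→7 b→9  ←P4
  n7 'ca': ·  ←P1
  n8 'ac': b→20 c→13  ←P2
  n9 'cb': b→10
  n10 'cbb': c→11
  n11 'cbbc': b→12
  n12 'cbbcb': ·  ←P3
  n13 'acc': b→14
  n14 'accb': ·  ←P5
  n15 'ab': b→16
  n16 'abb': a→17
  n17 'abba': b→18
  n18 'abbab': c→19
  n19 'abbabc': ·  ←P6
  n20 'acb': ·  ←P7

BFS fail/out derivation:
  n1('a'): parent n0 fail=0; on 'a' 0 → fail=0;  out ∅∪∅=∅
  n6('c'): parent n0 fail=0; on 'c' 0 → fail=0;  out {4}∪∅={4}
  n2('aa'): parent n1 fail=0; on 'a' 0 → fail=1;  out ∅∪∅=∅
  n7('ca'): parent n6 fail=0; on 'a' 0 → fail=1;  out {1}∪∅={1}
  n8('ac'): parent n1 fail=0; on 'c' 0 → fail=6;  out {2}∪{4}={2,4}
  n9('cb'): parent n6 fail=0; on 'b' 0 → fail=0;  out ∅∪∅=∅
  n15('ab'): parent n1 fail=0; on 'b' 0 → fail=0;  out ∅∪∅=∅
  n3('aaa'): parent n2 fail=1; on 'a' 1 → fail=2;  out ∅∪∅=∅
  n10('cbb'): parent n9 fail=0; on 'b' 0 → fail=0;  out ∅∪∅=∅
  n13('acc'): parent n8 fail=6; on 'c' 6→0 → fail=6;  out ∅∪{4}={4}
  n16('abb'): parent n15 fail=0; on 'b' 0 → fail=0;  out ∅∪∅=∅
  n20('acb'): parent n8 fail=6; on 'b' 6 → fail=9;  out {7}∪∅={7}
  n4('aaac'): parent n3 fail=2; on 'c' 2→1 → fail=8;  out ∅∪{2,4}={2,4}
  n11('cbbc'): parent n10 fail=0; on 'c' 0 → fail=6;  out ∅∪{4}={4}
  n14('accb'): parent n13 fail=6; on 'b' 6 → fail=9;  out {5}∪∅={5}
  n17('abba'): parent n16 fail=0; on 'a' 0 → fail=1;  out ∅∪∅=∅
  n5('aaacb'): parent n4 fail=8; on 'b' 8 → fail=20;  out {0}∪{7}={0,7}
  n12('cbbcb'): parent n11 fail=6; on 'b' 6 → fail=9;  out {3}∪∅={3}
  n18('abbab'): parent n17 fail=1; on 'b' 1 → fail=15;  out ∅∪∅=∅
  n19('abbabc'): parent n18 fail=15; on 'c' 15→0 → fail=6;  out {6}∪{4}={4,6}

Scan:
i=0 'c': node 0→6  → match P4@[0:0]
i=1 'a': node 6→7  → match P1@[0:1]
i=2 'c': node 7→8 (via fail)  → match P2@[1:2],P4@[2:2]
i=3 'a': node 8→7 (via fail)  → match P1@[2:3]
i=4 'b': node 7→15 (via fail)
i=5 'b': node 15→16
i=6 'a': node 16→17
i=7 'b': node 17→18
i=8 'c': node 18→19  → match P4@[8:8],P6@[3:8]
i=9 'c': node 19→6 (via fail)  → match P4@[9:9]
i=10 'a': node 6→7  → match P1@[9:10]
i=11 'c': node 7→8 (via fail)  → match P2@[10:11],P4@[11:11]
i=12 'a': node 8→7 (via fail)  → match P1@[11:12]
i=13 'a': node 7→2 (via fail)
i=14 'b': node 2→15 (via fail)
i=15 'b': node 15→16
i=16 'a': node 16→17
i=17 'b': node 17→18
i=18 'c': node 18→19  → match P4@[18:18],P6@[13:18]
i=19 'c': node 19→6 (via fail)  → match P4@[19:19]
i=20 'a': node 6→7  → match P1@[19:20]
i=21 'c': node 7→8 (via fail)  → match P2@[20:21],P4@[21:21]
i=22 'a': node 8→7 (via fail)  → match P1@[21:22]
i=23 'c': node 7→8 (via fail)  → match P2@[22:23],P4@[23:23]
i=24 'c': node 8→13  → match P4@[24:24]
i=25 'b': node 13→14  → match P5@[22:25]
i=26 'c': node 14→6 (via fail)  → match P4@[26:26]
i=27 'b': node 6→9
i=28 'b': node 9→10
i=29 'c': node 10→11  → match P4@[29:29]
i=30 'b': node 11→12  → match P3@[26:30]
i=31 'b': node 12→10 (via fail)
i=32 'a': node 10→1 (via fail)
i=33 'c': node 1→8  → match P2@[32:33],P4@[33:33]
i=34 'c': node 8→13  → match P4@[34:34]
i=35 'b': node 13→14  → match P5@[32:35]

Result: [[0,4],[1,1],[2,2],[2,4],[3,1],[8,4],[8,6],[9,4],[10,1],[11,2],[11,4],[12,1],[18,4],[18,6],[19,4],[20,1],[21,2],[21,4],[22,1],[23,2],[23,4],[24,4],[25,5],[26,4],[29,4],[30,3],[33,2],[33,4],[34,4],[35,5]]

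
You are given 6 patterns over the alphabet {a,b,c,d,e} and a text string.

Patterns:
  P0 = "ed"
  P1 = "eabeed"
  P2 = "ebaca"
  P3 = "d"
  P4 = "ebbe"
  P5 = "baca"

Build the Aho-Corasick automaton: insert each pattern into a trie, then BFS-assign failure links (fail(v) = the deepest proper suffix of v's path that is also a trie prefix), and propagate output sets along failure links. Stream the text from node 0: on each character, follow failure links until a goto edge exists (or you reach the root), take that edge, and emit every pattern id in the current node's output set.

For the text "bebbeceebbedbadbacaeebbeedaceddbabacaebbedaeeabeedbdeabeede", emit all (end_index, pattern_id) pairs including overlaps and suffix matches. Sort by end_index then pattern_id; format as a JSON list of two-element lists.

Build automaton:
Trie (insert patterns):
  0='ε' goto b→15 d→12 e→1
  1='e' goto a→3 b→8 d→2
  2='ed' goto ·  [P0 ends]
  3='ea' goto b→4
  4='eab' goto e→5
  5='eabe' goto e→6
  6='eabee' goto d→7
  7='eabeed' goto ·  [P1 ends]
  8='eb' goto a→9 b→13
  9='eba' goto c→10
  10='ebac' goto a→11
  11='ebaca' goto ·  [P2 ends]
  12='d' goto ·  [P3 ends]
  13='ebb' goto e→14
  14='ebbe' goto ·  [P4 ends]
  15='b' goto a→16
  16='ba' goto c→17
  17='bac' goto a→18
  18='baca' goto ·  [P5 ends]

Failure links (BFS by depth):
  fail(1) 'e': from fail(0)=0 chase 'e': 0 ⇒ 0;  out=∅∪out(0)=∅
  fail(12) 'd': from fail(0)=0 chase 'd': 0 ⇒ 0;  out={3}∪out(0)={3}
  fail(15) 'b': from fail(0)=0 chase 'b': 0 ⇒ 0;  out=∅∪out(0)=∅
  fail(2) 'ed': from fail(1)=0 chase 'd': 0 ⇒ 12;  out={0}∪out(12)={0,3}
  fail(3) 'ea': from fail(1)=0 chase 'a': 0 ⇒ 0;  out=∅∪out(0)=∅
  fail(8) 'eb': from fail(1)=0 chase 'b': 0 ⇒ 15;  out=∅∪out(15)=∅
  fail(16) 'ba': from fail(15)=0 chase 'a': 0 ⇒ 0;  out=∅∪out(0)=∅
  fail(4) 'eab': from fail(3)=0 chase 'b': 0 ⇒ 15;  out=∅∪out(15)=∅
  fail(9) 'eba': from fail(8)=15 chase 'a': 15 ⇒ 16;  out=∅∪out(16)=∅
  fail(13) 'ebb': from fail(8)=15 chase 'b': 15→0 ⇒ 15;  out=∅∪out(15)=∅
  fail(17) 'bac': from fail(16)=0 chase 'c': 0 ⇒ 0;  out=∅∪out(0)=∅
  fail(5) 'eabe': from fail(4)=15 chase 'e': 15→0 ⇒ 1;  out=∅∪out(1)=∅
  fail(10) 'ebac': from fail(9)=16 chase 'c': 16 ⇒ 17;  out=∅∪out(17)=∅
  fail(14) 'ebbe': from fail(13)=15 chase 'e': 15→0 ⇒ 1;  out={4}∪out(1)={4}
  fail(18) 'baca': from fail(17)=0 chase 'a': 0 ⇒ 0;  out={5}∪out(0)={5}
  fail(6) 'eabee': from fail(5)=1 chase 'e': 1→0 ⇒ 1;  out=∅∪out(1)=∅
  fail(11) 'ebaca': from fail(10)=17 chase 'a': 17 ⇒ 18;  out={2}∪out(18)={2,5}
  fail(7) 'eabeed': from fail(6)=1 chase 'd': 1 ⇒ 2;  out={1}∪out(2)={0,1,3}

Run:
pos 0 'b': at 15
pos 1 'e': at 1 (fail-walked)
pos 2 'b': at 8
pos 3 'b': at 13
pos 4 'e': at 14  → match P4@[1:4]
pos 5 'c': at 0 (fail-walked)
pos 6 'e': at 1
pos 7 'e': at 1 (fail-walked)
pos 8 'b': at 8
pos 9 'b': at 13
pos 10 'e': at 14  → match P4@[7:10]
pos 11 'd': at 2 (fail-walked)  → match P0@[10:11],P3@[11:11]
pos 12 'b': at 15 (fail-walked)
pos 13 'a': at 16
pos 14 'd': at 12 (fail-walked)  → match P3@[14:14]
pos 15 'b': at 15 (fail-walked)
pos 16 'a': at 16
pos 17 'c': at 17
pos 18 'a': at 18  → match P5@[15:18]
pos 19 'e': at 1 (fail-walked)
pos 20 'e': at 1 (fail-walked)
pos 21 'b': at 8
pos 22 'b': at 13
pos 23 'e': at 14  → match P4@[20:23]
pos 24 'e': at 1 (fail-walked)
pos 25 'd': at 2  → match P0@[24:25],P3@[25:25]
pos 26 'a': at 0 (fail-walked)
pos 27 'c': at 0
pos 28 'e': at 1
pos 29 'd': at 2  → match P0@[28:29],P3@[29:29]
pos 30 'd': at 12 (fail-walked)  → match P3@[30:30]
pos 31 'b': at 15 (fail-walked)
pos 32 'a': at 16
pos 33 'b': at 15 (fail-walked)
pos 34 'a': at 16
pos 35 'c': at 17
pos 36 'a': at 18  → match P5@[33:36]
pos 37 'e': at 1 (fail-walked)
pos 38 'b': at 8
pos 39 'b': at 13
pos 40 'e': at 14  → match P4@[37:40]
pos 41 'd': at 2 (fail-walked)  → match P0@[40:41],P3@[41:41]
pos 42 'a': at 0 (fail-walked)
pos 43 'e': at 1
pos 44 'e': at 1 (fail-walked)
pos 45 'a': at 3
pos 46 'b': at 4
pos 47 'e': at 5
pos 48 'e': at 6
pos 49 'd': at 7  → match P0@[48:49],P1@[44:49],P3@[49:49]
pos 50 'b': at 15 (fail-walked)
pos 51 'd': at 12 (fail-walked)  → match P3@[51:51]
pos 52 'e': at 1 (fail-walked)
pos 53 'a': at 3
pos 54 'b': at 4
pos 55 'e': at 5
pos 56 'e': at 6
pos 57 'd': at 7  → match P0@[56:57],P1@[52:57],P3@[57:57]
pos 58 'e': at 1 (fail-walked)

Result: [[4,4],[10,4],[11,0],[11,3],[14,3],[18,5],[23,4],[25,0],[25,3],[29,0],[29,3],[30,3],[36,5],[40,4],[41,0],[41,3],[49,0],[49,1],[49,3],[51,3],[57,0],[57,1],[57,3]]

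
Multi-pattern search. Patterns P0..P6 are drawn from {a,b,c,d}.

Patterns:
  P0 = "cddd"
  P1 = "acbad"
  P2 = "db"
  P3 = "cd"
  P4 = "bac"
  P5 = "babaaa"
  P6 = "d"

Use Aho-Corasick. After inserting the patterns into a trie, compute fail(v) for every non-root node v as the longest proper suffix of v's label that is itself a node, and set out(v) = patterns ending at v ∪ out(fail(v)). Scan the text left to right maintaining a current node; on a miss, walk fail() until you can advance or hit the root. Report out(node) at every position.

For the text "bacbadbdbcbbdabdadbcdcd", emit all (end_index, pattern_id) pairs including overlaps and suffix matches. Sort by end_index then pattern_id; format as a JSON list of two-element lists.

Construct AC machine:
Trie (insert patterns):
  n0 'ε': a→5 b→12 c→1 d→10
  n1 'c': d→2
  n2 'cd': d→3  [P3 ends]
  n3 'cdd': d→4
  n4 'cddd': ·  [P0 ends]
  n5 'a': c→6
  n6 'ac': b→7
  n7 'acb': a→8
  n8 'acba': d→9
  n9 'acbad': ·  [P1 ends]
  n10 'd': b→11  [P6 ends]
  n11 'db': ·  [P2 ends]
  n12 'b': a→13
  n13 'ba': b→15 c→14
  n14 'bac': ·  [P4 ends]
  n15 'bab': a→16
  n16 'baba': a→17
  n17 'babaa': a→18
  n18 'babaaa': ·  [P5 ends]

Failure links (BFS by depth):
  n1('c'): parent n0 fail=0; on 'c' 0 → fail=0;  out ∅∪∅=∅
  n5('a'): parent n0 fail=0; on 'a' 0 → fail=0;  out ∅∪∅=∅
  n10('d'): parent n0 fail=0; on 'd' 0 → fail=0;  out {6}∪∅={6}
  n12('b'): parent n0 fail=0; on 'b' 0 → fail=0;  out ∅∪∅=∅
  n2('cd'): parent n1 fail=0; on 'd' 0 → fail=10;  out {3}∪{6}={3,6}
  n6('ac'): parent n5 fail=0; on 'c' 0 → fail=1;  out ∅∪∅=∅
  n11('db'): parent n10 fail=0; on 'b' 0 → fail=12;  out {2}∪∅={2}
  n13('ba'): parent n12 fail=0; on 'a' 0 → fail=5;  out ∅∪∅=∅
  n3('cdd'): parent n2 fail=10; on 'd' 10→0 → fail=10;  out ∅∪{6}={6}
  n7('acb'): parent n6 fail=1; on 'b' 1→0 → fail=12;  out ∅∪∅=∅
  n14('bac'): parent n13 fail=5; on 'c' 5 → fail=6;  out {4}∪∅={4}
  n15('bab'): parent n13 fail=5; on 'b' 5→0 → fail=12;  out ∅∪∅=∅
  n4('cddd'): parent n3 fail=10; on 'd' 10→0 → fail=10;  out {0}∪{6}={0,6}
  n8('acba'): parent n7 fail=12; on 'a' 12 → fail=13;  out ∅∪∅=∅
  n16('baba'): parent n15 fail=12; on 'a' 12 → fail=13;  out ∅∪∅=∅
  n9('acbad'): parent n8 fail=13; on 'd' 13→5→0 → fail=10;  out {1}∪{6}={1,6}
  n17('babaa'): parent n16 fail=13; on 'a' 13→5→0 → fail=5;  out ∅∪∅=∅
  n18('babaaa'): parent n17 fail=5; on 'a' 5→0 → fail=5;  out {5}∪∅={5}

Run:
[0] read 'b'  n0⇒n12
[1] read 'a'  n12⇒n13
[2] read 'c'  n13⇒n14  emit P4@[0:2]
[3] read 'b'  n14⇒n7 (fail-walked)
[4] read 'a'  n7⇒n8
[5] read 'd'  n8⇒n9  emit P1@[1:5],P6@[5:5]
[6] read 'b'  n9⇒n11 (fail-walked)  emit P2@[5:6]
[7] read 'd'  n11⇒n10 (fail-walked)  emit P6@[7:7]
[8] read 'b'  n10⇒n11  emit P2@[7:8]
[9] read 'c'  n11⇒n1 (fail-walked)
[10] read 'b'  n1⇒n12 (fail-walked)
[11] read 'b'  n12⇒n12 (fail-walked)
[12] read 'd'  n12⇒n10 (fail-walked)  emit P6@[12:12]
[13] read 'a'  n10⇒n5 (fail-walked)
[14] read 'b'  n5⇒n12 (fail-walked)
[15] read 'd'  n12⇒n10 (fail-walked)  emit P6@[15:15]
[16] read 'a'  n10⇒n5 (fail-walked)
[17] read 'd'  n5⇒n10 (fail-walked)  emit P6@[17:17]
[18] read 'b'  n10⇒n11  emit P2@[17:18]
[19] read 'c'  n11⇒n1 (fail-walked)
[20] read 'd'  n1⇒n2  emit P3@[19:20],P6@[20:20]
[21] read 'c'  n2⇒n1 (fail-walked)
[22] read 'd'  n1⇒n2  emit P3@[21:22],P6@[22:22]

Matches: [[2,4],[5,1],[5,6],[6,2],[7,6],[8,2],[12,6],[15,6],[17,6],[18,2],[20,3],[20,6],[22,3],[22,6]]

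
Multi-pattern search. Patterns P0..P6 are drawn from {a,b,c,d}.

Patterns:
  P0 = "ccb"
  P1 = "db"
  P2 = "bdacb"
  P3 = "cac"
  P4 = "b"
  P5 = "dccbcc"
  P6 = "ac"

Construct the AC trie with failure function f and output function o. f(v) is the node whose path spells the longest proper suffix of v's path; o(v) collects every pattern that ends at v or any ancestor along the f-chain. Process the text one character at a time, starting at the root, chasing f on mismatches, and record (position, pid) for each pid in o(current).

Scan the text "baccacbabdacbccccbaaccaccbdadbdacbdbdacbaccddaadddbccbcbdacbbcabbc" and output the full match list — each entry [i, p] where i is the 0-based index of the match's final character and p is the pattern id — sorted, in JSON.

Build automaton:
Trie nodes:
  0='ε' goto a→18 b→6 c→1 d→4
  1='c' goto a→11 c→2
  2='cc' goto b→3
  3='ccb' goto ·  [P0 ends]
  4='d' goto b→5 c→13
  5='db' goto ·  [P1 ends]
  6='b' goto d→7  [P4 ends]
  7='bd' goto a→8
  8='bda' goto c→9
  9='bdac' goto b→10
  10='bdacb' goto ·  [P2 ends]
  11='ca' goto c→12
  12='cac' goto ·  [P3 ends]
  13='dc' goto c→14
  14='dcc' goto b→15
  15='dccb' goto c→16
  16='dccbc' goto c→17
  17='dccbcc' goto ·  [P5 ends]
  18='a' goto c→19
  19='ac' goto ·  [P6 ends]

Failure links (BFS by depth):
  fail(1) 'c': from fail(0)=0 chase 'c': 0 ⇒ 0;  out=∅∪out(0)=∅
  fail(4) 'd': from fail(0)=0 chase 'd': 0 ⇒ 0;  out=∅∪out(0)=∅
  fail(6) 'b': from fail(0)=0 chase 'b': 0 ⇒ 0;  out={4}∪out(0)={4}
  fail(18) 'a': from fail(0)=0 chase 'a': 0 ⇒ 0;  out=∅∪out(0)=∅
  fail(2) 'cc': from fail(1)=0 chase 'c': 0 ⇒ 1;  out=∅∪out(1)=∅
  fail(5) 'db': from fail(4)=0 chase 'b': 0 ⇒ 6;  out={1}∪out(6)={1,4}
  fail(7) 'bd': from fail(6)=0 chase 'd': 0 ⇒ 4;  out=∅∪out(4)=∅
  fail(11) 'ca': from fail(1)=0 chase 'a': 0 ⇒ 18;  out=∅∪out(18)=∅
  fail(13) 'dc': from fail(4)=0 chase 'c': 0 ⇒ 1;  out=∅∪out(1)=∅
  fail(19) 'ac': from fail(18)=0 chase 'c': 0 ⇒ 1;  out={6}∪out(1)={6}
  fail(3) 'ccb': from fail(2)=1 chase 'b': 1→0 ⇒ 6;  out={0}∪out(6)={0,4}
  fail(8) 'bda': from fail(7)=4 chase 'a': 4→0 ⇒ 18;  out=∅∪out(18)=∅
  fail(12) 'cac': from fail(11)=18 chase 'c': 18 ⇒ 19;  out={3}∪out(19)={3,6}
  fail(14) 'dcc': from fail(13)=1 chase 'c': 1 ⇒ 2;  out=∅∪out(2)=∅
  fail(9) 'bdac': from fail(8)=18 chase 'c': 18 ⇒ 19;  out=∅∪out(19)={6}
  fail(15) 'dccb': from fail(14)=2 chase 'b': 2 ⇒ 3;  out=∅∪out(3)={0,4}
  fail(10) 'bdacb': from fail(9)=19 chase 'b': 19→1→0 ⇒ 6;  out={2}∪out(6)={2,4}
  fail(16) 'dccbc': from fail(15)=3 chase 'c': 3→6→0 ⇒ 1;  out=∅∪out(1)=∅
  fail(17) 'dccbcc': from fail(16)=1 chase 'c': 1 ⇒ 2;  out={5}∪out(2)={5}

Scan:
[0] read 'b'  n0⇒n6  → match P4@[0:0]
[1] read 'a'  n6⇒n18 (via fail)
[2] read 'c'  n18⇒n19  → match P6@[1:2]
[3] read 'c'  n19⇒n2 (via fail)
[4] read 'a'  n2⇒n11 (via fail)
[5] read 'c'  n11⇒n12  → match P3@[3:5],P6@[4:5]
[6] read 'b'  n12⇒n6 (via fail)  → match P4@[6:6]
[7] read 'a'  n6⇒n18 (via fail)
[8] read 'b'  n18⇒n6 (via fail)  → match P4@[8:8]
[9] read 'd'  n6⇒n7
[10] read 'a'  n7⇒n8
[11] read 'c'  n8⇒n9  → match P6@[10:11]
[12] read 'b'  n9⇒n10  → match P2@[8:12],P4@[12:12]
[13] read 'c'  n10⇒n1 (via fail)
[14] read 'c'  n1⇒n2
[15] read 'c'  n2⇒n2 (via fail)
[16] read 'c'  n2⇒n2 (via fail)
[17] read 'b'  n2⇒n3  → match P0@[15:17],P4@[17:17]
[18] read 'a'  n3⇒n18 (via fail)
[19] read 'a'  n18⇒n18 (via fail)
[20] read 'c'  n18⇒n19  → match P6@[19:20]
[21] read 'c'  n19⇒n2 (via fail)
[22] read 'a'  n2⇒n11 (via fail)
[23] read 'c'  n11⇒n12  → match P3@[21:23],P6@[22:23]
[24] read 'c'  n12⇒n2 (via fail)
[25] read 'b'  n2⇒n3  → match P0@[23:25],P4@[25:25]
[26] read 'd'  n3⇒n7 (via fail)
[27] read 'a'  n7⇒n8
[28] read 'd'  n8⇒n4 (via fail)
[29] read 'b'  n4⇒n5  → match P1@[28:29],P4@[29:29]
[30] read 'd'  n5⇒n7 (via fail)
[31] read 'a'  n7⇒n8
[32] read 'c'  n8⇒n9  → match P6@[31:32]
[33] read 'b'  n9⇒n10  → match P2@[29:33],P4@[33:33]
[34] read 'd'  n10⇒n7 (via fail)
[35] read 'b'  n7⇒n5 (via fail)  → match P1@[34:35],P4@[35:35]
[36] read 'd'  n5⇒n7 (via fail)
[37] read 'a'  n7⇒n8
[38] read 'c'  n8⇒n9  → match P6@[37:38]
[39] read 'b'  n9⇒n10  → match P2@[35:39],P4@[39:39]
[40] read 'a'  n10⇒n18 (via fail)
[41] read 'c'  n18⇒n19  → match P6@[40:41]
[42] read 'c'  n19⇒n2 (via fail)
[43] read 'd'  n2⇒n4 (via fail)
[44] read 'd'  n4⇒n4 (via fail)
[45] read 'a'  n4⇒n18 (via fail)
[46] read 'a'  n18⇒n18 (via fail)
[47] read 'd'  n18⇒n4 (via fail)
[48] read 'd'  n4⇒n4 (via fail)
[49] read 'd'  n4⇒n4 (via fail)
[50] read 'b'  n4⇒n5  → match P1@[49:50],P4@[50:50]
[51] read 'c'  n5⇒n1 (via fail)
[52] read 'c'  n1⇒n2
[53] read 'b'  n2⇒n3  → match P0@[51:53],P4@[53:53]
[54] read 'c'  n3⇒n1 (via fail)
[55] read 'b'  n1⇒n6 (via fail)  → match P4@[55:55]
[56] read 'd'  n6⇒n7
[57] read 'a'  n7⇒n8
[58] read 'c'  n8⇒n9  → match P6@[57:58]
[59] read 'b'  n9⇒n10  → match P2@[55:59],P4@[59:59]
[60] read 'b'  n10⇒n6 (via fail)  → match P4@[60:60]
[61] read 'c'  n6⇒n1 (via fail)
[62] read 'a'  n1⇒n11
[63] read 'b'  n11⇒n6 (via fail)  → match P4@[63:63]
[64] read 'b'  n6⇒n6 (via fail)  → match P4@[64:64]
[65] read 'c'  n6⇒n1 (via fail)

Matches: [[0,4],[2,6],[5,3],[5,6],[6,4],[8,4],[11,6],[12,2],[12,4],[17,0],[17,4],[20,6],[23,3],[23,6],[25,0],[25,4],[29,1],[29,4],[32,6],[33,2],[33,4],[35,1],[35,4],[38,6],[39,2],[39,4],[41,6],[50,1],[50,4],[53,0],[53,4],[55,4],[58,6],[59,2],[59,4],[60,4],[63,4],[64,4]]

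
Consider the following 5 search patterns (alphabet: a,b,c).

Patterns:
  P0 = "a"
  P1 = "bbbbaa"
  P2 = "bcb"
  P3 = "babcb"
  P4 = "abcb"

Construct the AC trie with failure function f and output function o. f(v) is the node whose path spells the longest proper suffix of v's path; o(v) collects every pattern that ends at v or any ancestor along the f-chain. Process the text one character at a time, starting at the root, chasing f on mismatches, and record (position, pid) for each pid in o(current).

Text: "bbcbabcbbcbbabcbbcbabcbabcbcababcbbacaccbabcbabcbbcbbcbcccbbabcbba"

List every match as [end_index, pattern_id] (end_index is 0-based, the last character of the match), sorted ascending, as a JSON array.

Build:
Trie (insert patterns):
  n0 'ε': a→1 b→2
  n1 'a': b→14  ←P0
  n2 'b': a→10 b→3 c→8
  n3 'bb': b→4
  n4 'bbb': b→5
  n5 'bbbb': a→6
  n6 'bbbba': a→7
  n7 'bbbbaa': ·  ←P1
  n8 'bc': b→9
  n9 'bcb': ·  ←P2
  n10 'ba': b→11
  n11 'bab': c→12
  n12 'babc': b→13
  n13 'babcb': ·  ←P3
  n14 'ab': c→15
  n15 'abc': b→16
  n16 'abcb': ·  ←P4

Failure links (BFS by depth):
  fail(1) 'a': from fail(0)=0 chase 'a': 0 ⇒ 0;  out={0}∪out(0)={0}
  fail(2) 'b': from fail(0)=0 chase 'b': 0 ⇒ 0;  out=∅∪out(0)=∅
  fail(3) 'bb': from fail(2)=0 chase 'b': 0 ⇒ 2;  out=∅∪out(2)=∅
  fail(8) 'bc': from fail(2)=0 chase 'c': 0 ⇒ 0;  out=∅∪out(0)=∅
  fail(10) 'ba': from fail(2)=0 chase 'a': 0 ⇒ 1;  out=∅∪out(1)={0}
  fail(14) 'ab': from fail(1)=0 chase 'b': 0 ⇒ 2;  out=∅∪out(2)=∅
  fail(4) 'bbb': from fail(3)=2 chase 'b': 2 ⇒ 3;  out=∅∪out(3)=∅
  fail(9) 'bcb': from fail(8)=0 chase 'b': 0 ⇒ 2;  out={2}∪out(2)={2}
  fail(11) 'bab': from fail(10)=1 chase 'b': 1 ⇒ 14;  out=∅∪out(14)=∅
  fail(15) 'abc': from fail(14)=2 chase 'c': 2 ⇒ 8;  out=∅∪out(8)=∅
  fail(5) 'bbbb': from fail(4)=3 chase 'b': 3 ⇒ 4;  out=∅∪out(4)=∅
  fail(12) 'babc': from fail(11)=14 chase 'c': 14 ⇒ 15;  out=∅∪out(15)=∅
  fail(16) 'abcb': from fail(15)=8 chase 'b': 8 ⇒ 9;  out={4}∪out(9)={2,4}
  fail(6) 'bbbba': from fail(5)=4 chase 'a': 4→3→2 ⇒ 10;  out=∅∪out(10)={0}
  fail(13) 'babcb': from fail(12)=15 chase 'b': 15 ⇒ 16;  out={3}∪out(16)={2,3,4}
  fail(7) 'bbbbaa': from fail(6)=10 chase 'a': 10→1→0 ⇒ 1;  out={1}∪out(1)={0,1}

Text stream:
i=0 'b': node 0→2
i=1 'b': node 2→3
i=2 'c': node 3→8 (fail-walked)
i=3 'b': node 8→9  → match P2@[1:3]
i=4 'a': node 9→10 (fail-walked)  → match P0@[4:4]
i=5 'b': node 10→11
i=6 'c': node 11→12
i=7 'b': node 12→13  → match P2@[5:7],P3@[3:7],P4@[4:7]
i=8 'b': node 13→3 (fail-walked)
i=9 'c': node 3→8 (fail-walked)
i=10 'b': node 8→9  → match P2@[8:10]
i=11 'b': node 9→3 (fail-walked)
i=12 'a': node 3→10 (fail-walked)  → match P0@[12:12]
i=13 'b': node 10→11
i=14 'c': node 11→12
i=15 'b': node 12→13  → match P2@[13:15],P3@[11:15],P4@[12:15]
i=16 'b': node 13→3 (fail-walked)
i=17 'c': node 3→8 (fail-walked)
i=18 'b': node 8→9  → match P2@[16:18]
i=19 'a': node 9→10 (fail-walked)  → match P0@[19:19]
i=20 'b': node 10→11
i=21 'c': node 11→12
i=22 'b': node 12→13  → match P2@[20:22],P3@[18:22],P4@[19:22]
i=23 'a': node 13→10 (fail-walked)  → match P0@[23:23]
i=24 'b': node 10→11
i=25 'c': node 11→12
i=26 'b': node 12→13  → match P2@[24:26],P3@[22:26],P4@[23:26]
i=27 'c': node 13→8 (fail-walked)
i=28 'a': node 8→1 (fail-walked)  → match P0@[28:28]
i=29 'b': node 1→14
i=30 'a': node 14→10 (fail-walked)  → match P0@[30:30]
i=31 'b': node 10→11
i=32 'c': node 11→12
i=33 'b': node 12→13  → match P2@[31:33],P3@[29:33],P4@[30:33]
i=34 'b': node 13→3 (fail-walked)
i=35 'a': node 3→10 (fail-walked)  → match P0@[35:35]
i=36 'c': node 10→0 (fail-walked)
i=37 'a': node 0→1  → match P0@[37:37]
i=38 'c': node 1→0 (fail-walked)
i=39 'c': node 0→0
i=40 'b': node 0→2
i=41 'a': node 2→10  → match P0@[41:41]
i=42 'b': node 10→11
i=43 'c': node 11→12
i=44 'b': node 12→13  → match P2@[42:44],P3@[40:44],P4@[41:44]
i=45 'a': node 13→10 (fail-walked)  → match P0@[45:45]
i=46 'b': node 10→11
i=47 'c': node 11→12
i=48 'b': node 12→13  → match P2@[46:48],P3@[44:48],P4@[45:48]
i=49 'b': node 13→3 (fail-walked)
i=50 'c': node 3→8 (fail-walked)
i=51 'b': node 8→9  → match P2@[49:51]
i=52 'b': node 9→3 (fail-walked)
i=53 'c': node 3→8 (fail-walked)
i=54 'b': node 8→9  → match P2@[52:54]
i=55 'c': node 9→8 (fail-walked)
i=56 'c': node 8→0 (fail-walked)
i=57 'c': node 0→0
i=58 'b': node 0→2
i=59 'b': node 2→3
i=60 'a': node 3→10 (fail-walked)  → match P0@[60:60]
i=61 'b': node 10→11
i=62 'c': node 11→12
i=63 'b': node 12→13  → match P2@[61:63],P3@[59:63],P4@[60:63]
i=64 'b': node 13→3 (fail-walked)
i=65 'a': node 3→10 (fail-walked)  → match P0@[65:65]

Matches: [[3,2],[4,0],[7,2],[7,3],[7,4],[10,2],[12,0],[15,2],[15,3],[15,4],[18,2],[19,0],[22,2],[22,3],[22,4],[23,0],[26,2],[26,3],[26,4],[28,0],[30,0],[33,2],[33,3],[33,4],[35,0],[37,0],[41,0],[44,2],[44,3],[44,4],[45,0],[48,2],[48,3],[48,4],[51,2],[54,2],[60,0],[63,2],[63,3],[63,4],[65,0]]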